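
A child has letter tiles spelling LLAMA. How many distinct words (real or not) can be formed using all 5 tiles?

30

The 5 letters of LLAMA have repeats: A appearing twice and L appearing twice.
So there are 5! / (2!·2!) = 30 distinguishable arrangements.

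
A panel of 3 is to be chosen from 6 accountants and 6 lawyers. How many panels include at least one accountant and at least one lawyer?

Unrestricted: C(12,3) = 220 ways to pick any 3 of the 12.
Selections missing a whole group: no accountants → C(6,3) = 20; no lawyers → C(6,3) = 20.
Both groups omitted at once is impossible, so 220 − 40 = 180.

180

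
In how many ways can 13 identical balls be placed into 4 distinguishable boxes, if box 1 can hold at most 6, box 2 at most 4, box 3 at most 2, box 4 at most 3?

By stars and bars, unrestricted non-negative solutions to x_1+…+x_4 = 13 number C(13+3,3) = 560.
Subtract solutions that violate a single cap (substitute x_i' = x_i − (cap_i+1)): x_1 ≥ 7 gives C(9,3) = 84; x_2 ≥ 5 gives C(11,3) = 165; x_3 ≥ 3 gives C(13,3) = 286; x_4 ≥ 4 gives C(12,3) = 220. Together 755.
Add back pairs where two caps are both exceeded: 4 + 20 + 10 + 56 + 35 + 84 = 209.
Subtract triples: 0 + 0 + 0 + 4 = 4.
By inclusion–exclusion the count is 560 − 755 + 209 − 4 = 10.

10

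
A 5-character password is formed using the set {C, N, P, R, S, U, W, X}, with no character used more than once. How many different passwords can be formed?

6720

Choose and order 5 of the 8 symbols: the first character has 8 options, the next 7, and so on down to 4.
8 × 7 × 6 × 5 × 4 = 6720.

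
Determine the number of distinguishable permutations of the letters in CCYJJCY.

The 7 letters of CCYJJCY have repeats: C appearing 3 times, J appearing twice, and Y appearing twice.
The number of distinct arrangements is 7!/(3!·2!·2!) = 5040/24 = 210.

210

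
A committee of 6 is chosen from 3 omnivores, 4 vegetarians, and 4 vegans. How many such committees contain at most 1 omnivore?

196

Split by how many omnivores are chosen (0 through 1).
Sum: C(3,0)·C(8,6) + C(3,1)·C(8,5) = 28 + 168 = 196.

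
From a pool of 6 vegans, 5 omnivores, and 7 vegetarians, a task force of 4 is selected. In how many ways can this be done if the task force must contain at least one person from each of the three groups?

1575

With no constraint there are C(18,4) = 3060 possible selections.
Selections missing a whole group: no vegans → C(12,4) = 495; no omnivores → C(13,4) = 715; no vegetarians → C(11,4) = 330.
Add back selections omitting two groups (i.e. drawn from a single group): C(6,4) + C(5,4) + C(7,4) = 55.
By inclusion–exclusion: 3060 − 1540 + 55 = 1575.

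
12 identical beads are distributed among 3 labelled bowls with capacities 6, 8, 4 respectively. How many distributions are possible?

25

Without the upper bounds there are C(14,2) = 91 ways to split 12 among 3 bowls.
Subtract solutions that violate a single cap (substitute x_i' = x_i − (cap_i+1)): x_1 ≥ 7 gives C(7,2) = 21; x_2 ≥ 9 gives C(5,2) = 10; x_3 ≥ 5 gives C(9,2) = 36. Together 67.
Add back pairs where two caps are both exceeded: 0 + 1 + 0 = 1.
By inclusion–exclusion the count is 91 − 67 + 1 = 25.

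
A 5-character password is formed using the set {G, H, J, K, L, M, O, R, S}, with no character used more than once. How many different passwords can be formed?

15120

With no repetition, fill the 5 characters in order: 9 choices, then 8, down to 5.
That product is 9 × 8 × 7 × 6 × 5 = 15120.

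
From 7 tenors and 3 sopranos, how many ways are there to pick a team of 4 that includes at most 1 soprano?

140

Split by how many sopranos are chosen (0 through 1).
Sum: C(3,0)·C(7,4) + C(3,1)·C(7,3) = 35 + 105 = 140.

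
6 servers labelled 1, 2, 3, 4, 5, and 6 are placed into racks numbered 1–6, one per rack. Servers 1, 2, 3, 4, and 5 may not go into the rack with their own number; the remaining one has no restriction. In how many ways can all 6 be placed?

Let Aᵢ (for 1 ≤ i ≤ 5) be the placements that put server i in its forbidden rack. Any j of these fix j positions, leaving (6−j)! ways to fill the rest, and there are C(5,j) ways to pick which j.
By inclusion–exclusion, the number of valid placements is Σ_{j=0}^{5} (−1)^j C(5,j)·(6−j)!.
Computing: 720 − 600 + 240 − 60 + 10 − 1 = 309.

309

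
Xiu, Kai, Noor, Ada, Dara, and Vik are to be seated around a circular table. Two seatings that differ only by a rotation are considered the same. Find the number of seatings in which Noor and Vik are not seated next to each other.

72

All circular seatings of 6 people number (5)! = 120.
Those with Noor next to Vik: fuse the pair into one unit and seat 5 units around a circle — 2·(4)! = 48.
Subtracting, 120 − 48 = 72.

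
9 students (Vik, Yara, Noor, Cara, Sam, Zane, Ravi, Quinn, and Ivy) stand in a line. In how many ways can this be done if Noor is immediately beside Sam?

80640

Glue Noor and Sam into one block (2 internal orders), leaving 8 units to arrange in a row.
So the count is 2·(8)! = 80640.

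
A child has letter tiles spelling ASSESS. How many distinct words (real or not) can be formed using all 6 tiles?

30

The 6 letters of ASSESS have repeats: S appearing 4 times.
So there are 6! / (4!) = 30 distinguishable arrangements.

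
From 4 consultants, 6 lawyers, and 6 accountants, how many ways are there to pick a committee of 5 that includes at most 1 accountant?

Split by how many accountants are chosen (0 through 1).
Sum: C(6,0)·C(10,5) + C(6,1)·C(10,4) = 252 + 1260 = 1512.

1512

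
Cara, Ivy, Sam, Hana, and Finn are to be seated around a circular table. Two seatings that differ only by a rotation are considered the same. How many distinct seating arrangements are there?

24

Seat Cara anywhere (absorbing the rotational symmetry), then permute the other 4: (4)! = 24.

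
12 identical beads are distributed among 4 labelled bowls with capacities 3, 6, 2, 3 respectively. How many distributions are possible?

10

Ignoring the caps, the number of non-negative solutions to x_1+…+x_4 = 12 is C(15,3) = 455.
Subtract solutions that violate a single cap (substitute x_i' = x_i − (cap_i+1)): x_1 ≥ 4 gives C(11,3) = 165; x_2 ≥ 7 gives C(8,3) = 56; x_3 ≥ 3 gives C(12,3) = 220; x_4 ≥ 4 gives C(11,3) = 165. Together 606.
Add back pairs where two caps are both exceeded: 4 + 56 + 35 + 10 + 4 + 56 = 165.
Subtract triples: 0 + 0 + 4 + 0 = 4.
By inclusion–exclusion the count is 455 − 606 + 165 − 4 = 10.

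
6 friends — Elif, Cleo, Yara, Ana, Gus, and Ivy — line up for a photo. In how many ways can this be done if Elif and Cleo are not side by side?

480

There are 6! = 720 arrangements in all. If Elif and Cleo are adjacent, merging them into one block gives 2·(5)! = 240 arrangements.
Complementary counting: 720 − 240 = 480.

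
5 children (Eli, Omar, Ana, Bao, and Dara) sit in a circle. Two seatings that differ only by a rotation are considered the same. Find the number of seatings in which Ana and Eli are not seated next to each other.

12

All circular seatings of 5 people number (4)! = 24.
Seatings with Ana beside Eli: treat them as a block with 2 internal orders, giving 2 × (3)! = 12.
Subtracting, 24 − 12 = 12.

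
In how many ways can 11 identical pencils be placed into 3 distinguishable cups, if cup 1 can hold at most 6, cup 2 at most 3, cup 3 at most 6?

14

Ignoring the caps, the number of non-negative solutions to x_1+…+x_3 = 11 is C(13,2) = 78.
Subtract solutions that violate a single cap (substitute x_i' = x_i − (cap_i+1)): x_1 ≥ 7 gives C(6,2) = 15; x_2 ≥ 4 gives C(9,2) = 36; x_3 ≥ 7 gives C(6,2) = 15. Together 66.
Add back pairs where two caps are both exceeded: 1 + 0 + 1 = 2.
By inclusion–exclusion the count is 78 − 66 + 2 = 14.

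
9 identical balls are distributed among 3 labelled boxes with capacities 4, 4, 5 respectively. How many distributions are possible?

Without the upper bounds there are C(11,2) = 55 ways to split 9 among 3 boxes.
Subtract solutions that violate a single cap (substitute x_i' = x_i − (cap_i+1)): x_1 ≥ 5 gives C(6,2) = 15; x_2 ≥ 5 gives C(6,2) = 15; x_3 ≥ 6 gives C(5,2) = 10. Together 40.
No two caps can be exceeded simultaneously, so the pair terms are all 0.
By inclusion–exclusion the count is 55 − 40 + 0 = 15.

15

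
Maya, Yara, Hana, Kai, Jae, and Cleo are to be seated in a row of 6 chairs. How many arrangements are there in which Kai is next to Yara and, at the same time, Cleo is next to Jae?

96

Treat {Kai,Yara} as one block (2 orders) and {Cleo,Jae} as another (2 orders).
That leaves 4 units to arrange: 2 × 2 × 4! = 4 × 24 = 96.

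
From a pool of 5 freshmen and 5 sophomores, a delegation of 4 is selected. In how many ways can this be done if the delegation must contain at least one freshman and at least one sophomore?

200

Total 4-person selections from all 10: C(10,4) = 210.
Selections missing a whole group: no freshmen → C(5,4) = 5; no sophomores → C(5,4) = 5.
Both groups omitted at once is impossible, so 210 − 10 = 200.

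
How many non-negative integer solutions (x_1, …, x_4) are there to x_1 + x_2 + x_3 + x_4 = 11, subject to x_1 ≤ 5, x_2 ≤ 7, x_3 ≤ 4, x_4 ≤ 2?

Without the upper bounds there are C(14,3) = 364 ways to split 11 among 4 variables.
Subtract solutions that violate a single cap (substitute x_i' = x_i − (cap_i+1)): x_1 ≥ 6 gives C(8,3) = 56; x_2 ≥ 8 gives C(6,3) = 20; x_3 ≥ 5 gives C(9,3) = 84; x_4 ≥ 3 gives C(11,3) = 165. Together 325.
Add back pairs where two caps are both exceeded: 0 + 1 + 10 + 0 + 1 + 20 = 32.
By inclusion–exclusion the count is 364 − 325 + 32 = 71.

71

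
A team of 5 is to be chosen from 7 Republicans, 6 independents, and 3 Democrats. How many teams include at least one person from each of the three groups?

2730

Total 5-person selections from all 16: C(16,5) = 4368.
Selections missing a whole group: no Republicans → C(9,5) = 126; no independents → C(10,5) = 252; no Democrats → C(13,5) = 1287.
Add back selections omitting two groups (i.e. drawn from a single group): C(7,5) + C(6,5) + C(3,5) = 27.
By inclusion–exclusion: 4368 − 1665 + 27 = 2730.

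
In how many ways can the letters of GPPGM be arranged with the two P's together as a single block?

12

Treat the 2 copies of P as a single block. The multiset to arrange is then {PP, G, G, M}, 4 items in all.
That gives (4)!/(2!) = 12 arrangements.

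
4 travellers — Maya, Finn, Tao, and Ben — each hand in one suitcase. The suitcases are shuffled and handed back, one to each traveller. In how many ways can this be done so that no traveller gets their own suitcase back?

9

Count assignments avoiding every fixed point. For any j of the 4 travellers fixed to their own suitcase, the other 4−j can be arranged in (4−j)! ways.
By inclusion–exclusion this is Σ_{j=0}^{4} (−1)^j C(4,j)·(4−j)!.
Computing: 24 − 24 + 12 − 4 + 1 = 9.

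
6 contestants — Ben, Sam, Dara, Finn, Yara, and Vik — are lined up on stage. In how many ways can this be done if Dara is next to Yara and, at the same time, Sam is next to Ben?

Treat {Dara,Yara} as one block (2 orders) and {Sam,Ben} as another (2 orders).
That leaves 4 units to arrange: 2 × 2 × 4! = 4 × 24 = 96.

96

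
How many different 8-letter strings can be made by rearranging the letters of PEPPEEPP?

PEPPEEPP has 8 letters with E appearing 3 times and P appearing 5 times.
The number of distinct arrangements is 8!/(5!·3!) = 40320/720 = 56.

56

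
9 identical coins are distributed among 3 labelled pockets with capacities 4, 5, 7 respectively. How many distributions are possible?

Ignoring the caps, the number of non-negative solutions to x_1+…+x_3 = 9 is C(11,2) = 55.
Subtract solutions that violate a single cap (substitute x_i' = x_i − (cap_i+1)): x_1 ≥ 5 gives C(6,2) = 15; x_2 ≥ 6 gives C(5,2) = 10; x_3 ≥ 8 gives C(3,2) = 3. Together 28.
No two caps can be exceeded simultaneously, so the pair terms are all 0.
By inclusion–exclusion the count is 55 − 28 + 0 = 27.

27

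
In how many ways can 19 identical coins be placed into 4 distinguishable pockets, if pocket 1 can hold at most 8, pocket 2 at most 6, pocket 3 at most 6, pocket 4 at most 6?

117

Without the upper bounds there are C(22,3) = 1540 ways to split 19 among 4 pockets.
Subtract solutions that violate a single cap (substitute x_i' = x_i − (cap_i+1)): x_1 ≥ 9 gives C(13,3) = 286; x_2 ≥ 7 gives C(15,3) = 455; x_3 ≥ 7 gives C(15,3) = 455; x_4 ≥ 7 gives C(15,3) = 455. Together 1651.
Add back pairs where two caps are both exceeded: 20 + 20 + 20 + 56 + 56 + 56 = 228.
By inclusion–exclusion the count is 1540 − 1651 + 228 = 117.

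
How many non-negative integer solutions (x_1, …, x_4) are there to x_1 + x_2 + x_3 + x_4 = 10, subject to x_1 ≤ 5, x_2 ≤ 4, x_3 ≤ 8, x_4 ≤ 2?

85

Ignoring the caps, the number of non-negative solutions to x_1+…+x_4 = 10 is C(13,3) = 286.
Subtract solutions that violate a single cap (substitute x_i' = x_i − (cap_i+1)): x_1 ≥ 6 gives C(7,3) = 35; x_2 ≥ 5 gives C(8,3) = 56; x_3 ≥ 9 gives C(4,3) = 4; x_4 ≥ 3 gives C(10,3) = 120. Together 215.
Add back pairs where two caps are both exceeded: 0 + 0 + 4 + 0 + 10 + 0 = 14.
By inclusion–exclusion the count is 286 − 215 + 14 = 85.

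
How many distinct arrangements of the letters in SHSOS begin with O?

With the first slot taken by O, it remains to arrange the other 4 letters (SHSS).
Those 4 letters have S appearing 3 times, giving (4)!/(3!) = 4.

4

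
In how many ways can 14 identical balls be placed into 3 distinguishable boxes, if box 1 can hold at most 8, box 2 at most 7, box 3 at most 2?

Without the upper bounds there are C(16,2) = 120 ways to split 14 among 3 boxes.
Subtract solutions that violate a single cap (substitute x_i' = x_i − (cap_i+1)): x_1 ≥ 9 gives C(7,2) = 21; x_2 ≥ 8 gives C(8,2) = 28; x_3 ≥ 3 gives C(13,2) = 78. Together 127.
Add back pairs where two caps are both exceeded: 0 + 6 + 10 = 16.
By inclusion–exclusion the count is 120 − 127 + 16 = 9.

9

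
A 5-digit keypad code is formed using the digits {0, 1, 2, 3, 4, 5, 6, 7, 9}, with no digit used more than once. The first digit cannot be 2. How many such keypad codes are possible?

13440

The first digit has 9−1 = 8 choices (anything except 2).
The remaining 4 digits are filled from the other 8 symbols without repetition: 8 × 7 × 6 × 5 = 1680.
Total: 8 × 1680 = 13440.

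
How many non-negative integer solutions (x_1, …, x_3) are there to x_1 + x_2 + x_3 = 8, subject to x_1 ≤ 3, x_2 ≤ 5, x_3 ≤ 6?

21

Without the upper bounds there are C(10,2) = 45 ways to split 8 among 3 variables.
Subtract solutions that violate a single cap (substitute x_i' = x_i − (cap_i+1)): x_1 ≥ 4 gives C(6,2) = 15; x_2 ≥ 6 gives C(4,2) = 6; x_3 ≥ 7 gives C(3,2) = 3. Together 24.
No two caps can be exceeded simultaneously, so the pair terms are all 0.
By inclusion–exclusion the count is 45 − 24 + 0 = 21.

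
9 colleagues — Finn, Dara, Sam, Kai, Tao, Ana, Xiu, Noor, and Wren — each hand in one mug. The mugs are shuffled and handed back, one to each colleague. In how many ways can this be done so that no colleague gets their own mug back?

133496

Count assignments avoiding every fixed point. For any j of the 9 colleagues fixed to their own mug, the other 9−j can be arranged in (9−j)! ways.
By inclusion–exclusion this is Σ_{j=0}^{9} (−1)^j C(9,j)·(9−j)!.
Computing: 362880 − 362880 + 181440 − 60480 + 15120 − 3024 + 504 − 72 + 9 − 1 = 133496.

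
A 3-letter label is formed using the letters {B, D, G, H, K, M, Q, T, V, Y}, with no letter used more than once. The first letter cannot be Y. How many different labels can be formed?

The first letter has 10−1 = 9 choices (anything except Y).
The remaining 2 letters are filled from the other 9 symbols without repetition: 9 × 8 = 72.
Total: 9 × 72 = 648.

648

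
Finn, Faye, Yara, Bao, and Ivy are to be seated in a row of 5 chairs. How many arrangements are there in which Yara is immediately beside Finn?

48

Treat {Yara, Finn} as a single unit. There are 4 units to order, and the pair itself can be ordered 2 ways.
So the count is 2·(4)! = 48.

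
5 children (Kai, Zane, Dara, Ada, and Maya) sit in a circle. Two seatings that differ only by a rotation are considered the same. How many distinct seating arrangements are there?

Seat Kai anywhere (absorbing the rotational symmetry), then permute the other 4: (4)! = 24.

24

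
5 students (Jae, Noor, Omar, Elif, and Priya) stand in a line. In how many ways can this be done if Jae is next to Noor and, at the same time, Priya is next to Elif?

Treat {Jae,Noor} as one block (2 orders) and {Priya,Elif} as another (2 orders).
That leaves 3 units to arrange: 2 × 2 × 3! = 4 × 6 = 24.

24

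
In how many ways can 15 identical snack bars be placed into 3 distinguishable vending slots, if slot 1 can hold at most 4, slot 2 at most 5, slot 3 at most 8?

Without the upper bounds there are C(17,2) = 136 ways to split 15 among 3 vending slots.
Subtract solutions that violate a single cap (substitute x_i' = x_i − (cap_i+1)): x_1 ≥ 5 gives C(12,2) = 66; x_2 ≥ 6 gives C(11,2) = 55; x_3 ≥ 9 gives C(8,2) = 28. Together 149.
Add back pairs where two caps are both exceeded: 15 + 3 + 1 = 19.
By inclusion–exclusion the count is 136 − 149 + 19 = 6.

6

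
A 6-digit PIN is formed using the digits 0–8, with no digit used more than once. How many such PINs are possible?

This is a permutation of 6 out of 9: P(9,6) = 9!/3!.
9 × 8 × 7 × 6 × 5 × 4 = 60480.

60480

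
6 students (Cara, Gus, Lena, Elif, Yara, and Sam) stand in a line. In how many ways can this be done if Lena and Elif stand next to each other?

Treat {Lena, Elif} as a single unit. There are 5 units to order, and the pair itself can be ordered 2 ways.
That gives 2 × 5! = 2 × 120 = 240.

240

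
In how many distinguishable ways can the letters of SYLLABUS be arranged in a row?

Letter multiplicities in SYLLABUS: A×1, B×1, L×2, S×2, U×1, Y×1.
So there are 8! / (2!·2!) = 10080 distinguishable arrangements.

10080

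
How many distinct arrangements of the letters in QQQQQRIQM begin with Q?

With the first slot taken by Q, it remains to arrange the other 8 letters (QQQQRIQM).
Those 8 letters have Q appearing 5 times, giving (8)!/(5!) = 336.

336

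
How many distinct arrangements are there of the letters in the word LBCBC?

30

LBCBC has 5 letters with B appearing twice and C appearing twice.
The number of distinct arrangements is 5!/(2!·2!) = 120/4 = 30.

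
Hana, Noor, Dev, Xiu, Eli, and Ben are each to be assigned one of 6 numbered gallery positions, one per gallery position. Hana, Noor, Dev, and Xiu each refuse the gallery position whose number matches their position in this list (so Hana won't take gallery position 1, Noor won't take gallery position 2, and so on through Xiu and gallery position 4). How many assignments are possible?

362

Let Aᵢ (for 1 ≤ i ≤ 4) be the placements that put person i in their forbidden gallery position. Any j of these fix j positions, leaving (6−j)! ways to fill the rest, and there are C(4,j) ways to pick which j.
By inclusion–exclusion, the number of valid placements is Σ_{j=0}^{4} (−1)^j C(4,j)·(6−j)!.
Computing: 720 − 480 + 144 − 24 + 2 = 362.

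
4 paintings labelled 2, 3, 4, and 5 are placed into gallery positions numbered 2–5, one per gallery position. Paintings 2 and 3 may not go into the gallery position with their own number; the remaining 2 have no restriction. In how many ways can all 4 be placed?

14

Let Aᵢ (for i ∈ {2, 3}) be the placements that put painting i in its forbidden gallery position. Any j of these fix j positions, leaving (4−j)! ways to fill the rest, and there are C(2,j) ways to pick which j.
By inclusion–exclusion, the number of valid placements is Σ_{j=0}^{2} (−1)^j C(2,j)·(4−j)!.
Computing: 24 − 12 + 2 = 14.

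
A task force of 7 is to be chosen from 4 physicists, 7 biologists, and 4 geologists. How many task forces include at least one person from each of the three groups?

5768

Unrestricted: C(15,7) = 6435 ways to pick any 7 of the 15.
Selections missing a whole group: no physicists → C(11,7) = 330; no biologists → C(8,7) = 8; no geologists → C(11,7) = 330.
Add back selections omitting two groups (i.e. drawn from a single group): C(4,7) + C(7,7) + C(4,7) = 1.
By inclusion–exclusion: 6435 − 668 + 1 = 5768.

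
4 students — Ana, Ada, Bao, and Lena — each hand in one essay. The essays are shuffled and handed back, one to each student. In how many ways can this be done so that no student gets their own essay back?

9

Let Aᵢ be the assignments in which student i gets their own essay. We want the size of the complement of A₁∪…∪A_4.
By inclusion–exclusion this is Σ_{j=0}^{4} (−1)^j C(4,j)·(4−j)!.
Computing: 24 − 24 + 12 − 4 + 1 = 9.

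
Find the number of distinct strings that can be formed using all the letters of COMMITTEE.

The 9 letters of COMMITTEE have repeats: E appearing twice, M appearing twice, and T appearing twice.
Dividing 9! = 362880 by 2!·2!·2! = 8 for the repeated letters gives 45360.

45360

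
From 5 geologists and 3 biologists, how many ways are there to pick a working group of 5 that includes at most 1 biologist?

16

Split by how many biologists are chosen (0 through 1).
Sum: C(3,0)·C(5,5) + C(3,1)·C(5,4) = 1 + 15 = 16.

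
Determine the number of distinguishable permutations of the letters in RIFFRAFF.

The 8 letters of RIFFRAFF have repeats: F appearing 4 times and R appearing twice.
So there are 8! / (4!·2!) = 840 distinguishable arrangements.

840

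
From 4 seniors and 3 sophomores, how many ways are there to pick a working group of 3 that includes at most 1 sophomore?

22

Split by how many sophomores are chosen (0 through 1).
Sum: C(3,0)·C(4,3) + C(3,1)·C(4,2) = 4 + 18 = 22.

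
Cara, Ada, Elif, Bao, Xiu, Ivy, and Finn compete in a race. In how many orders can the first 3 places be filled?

210

There are 7 choices for 1st place, 6 for 2nd, and 5 for 3rd.
That gives 7 × 6 × 5 = 210.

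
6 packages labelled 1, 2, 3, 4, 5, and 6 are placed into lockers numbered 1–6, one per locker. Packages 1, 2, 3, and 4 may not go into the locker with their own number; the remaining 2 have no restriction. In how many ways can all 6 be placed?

Let Aᵢ (for 1 ≤ i ≤ 4) be the placements that put package i in its forbidden locker. Any j of these fix j positions, leaving (6−j)! ways to fill the rest, and there are C(4,j) ways to pick which j.
By inclusion–exclusion, the number of valid placements is Σ_{j=0}^{4} (−1)^j C(4,j)·(6−j)!.
Computing: 720 − 480 + 144 − 24 + 2 = 362.

362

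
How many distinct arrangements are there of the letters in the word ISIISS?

The 6 letters of ISIISS have repeats: I appearing 3 times and S appearing 3 times.
The number of distinct arrangements is 6!/(3!·3!) = 720/36 = 20.

20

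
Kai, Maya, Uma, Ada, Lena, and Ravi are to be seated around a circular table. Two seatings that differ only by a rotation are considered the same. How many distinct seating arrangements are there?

120

Fix one person's seat to break rotational symmetry; the remaining 5 people can be arranged in (5)! = 120 ways.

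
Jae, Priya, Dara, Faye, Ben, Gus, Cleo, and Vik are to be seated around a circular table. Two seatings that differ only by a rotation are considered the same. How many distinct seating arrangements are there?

Around a circle, 8 distinct people have 8!/8 = (7)! = 5040 rotationally distinct seatings.

5040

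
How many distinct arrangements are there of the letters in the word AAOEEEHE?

840

The 8 letters of AAOEEEHE have repeats: A appearing twice and E appearing 4 times.
So there are 8! / (4!·2!) = 840 distinguishable arrangements.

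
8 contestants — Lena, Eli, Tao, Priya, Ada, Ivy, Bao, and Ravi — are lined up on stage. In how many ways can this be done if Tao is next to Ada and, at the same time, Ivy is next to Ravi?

Treat {Tao,Ada} as one block (2 orders) and {Ivy,Ravi} as another (2 orders).
That leaves 6 units to arrange: 2 × 2 × 6! = 4 × 720 = 2880.

2880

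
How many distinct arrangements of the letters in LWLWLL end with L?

10

Fix L in the last position and arrange the remaining 5 letters.
Those 5 letters have L appearing 3 times and W appearing twice, giving (5)!/(3!·2!) = 10.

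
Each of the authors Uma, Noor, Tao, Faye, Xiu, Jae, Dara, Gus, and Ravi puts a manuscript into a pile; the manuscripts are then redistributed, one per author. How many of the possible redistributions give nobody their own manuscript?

Count assignments avoiding every fixed point. For any j of the 9 authors fixed to their own manuscript, the other 9−j can be arranged in (9−j)! ways.
By inclusion–exclusion this is Σ_{j=0}^{9} (−1)^j C(9,j)·(9−j)!.
Computing: 362880 − 362880 + 181440 − 60480 + 15120 − 3024 + 504 − 72 + 9 − 1 = 133496.

133496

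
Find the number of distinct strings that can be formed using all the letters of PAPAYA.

60

Letter multiplicities in PAPAYA: A×3, P×2, Y×1.
Dividing 6! = 720 by 3!·2! = 12 for the repeated letters gives 60.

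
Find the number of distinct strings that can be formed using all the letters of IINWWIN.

The 7 letters of IINWWIN have repeats: I appearing 3 times, N appearing twice, and W appearing twice.
The number of distinct arrangements is 7!/(3!·2!·2!) = 5040/24 = 210.

210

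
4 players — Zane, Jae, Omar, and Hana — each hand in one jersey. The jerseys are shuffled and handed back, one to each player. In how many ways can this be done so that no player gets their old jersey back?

Count assignments avoiding every fixed point. For any j of the 4 players fixed to their old jersey, the other 4−j can be arranged in (4−j)! ways.
By inclusion–exclusion this is Σ_{j=0}^{4} (−1)^j C(4,j)·(4−j)!.
Computing: 24 − 24 + 12 − 4 + 1 = 9.

9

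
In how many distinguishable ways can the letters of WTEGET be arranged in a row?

Letter multiplicities in WTEGET: E×2, G×1, T×2, W×1.
Dividing 6! = 720 by 2!·2! = 4 for the repeated letters gives 180.

180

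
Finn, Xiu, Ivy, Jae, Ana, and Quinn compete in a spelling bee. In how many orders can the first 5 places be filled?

There are 6 choices for 1st place, 5 for 2nd, and so on down to 2 for position 5.
That gives 6 × 5 × 4 × 3 × 2 = 720.

720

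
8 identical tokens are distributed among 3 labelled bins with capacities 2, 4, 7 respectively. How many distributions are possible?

14

Without the upper bounds there are C(10,2) = 45 ways to split 8 among 3 bins.
Subtract solutions that violate a single cap (substitute x_i' = x_i − (cap_i+1)): x_1 ≥ 3 gives C(7,2) = 21; x_2 ≥ 5 gives C(5,2) = 10; x_3 ≥ 8 gives C(2,2) = 1. Together 32.
Add back pairs where two caps are both exceeded: 1 + 0 + 0 = 1.
By inclusion–exclusion the count is 45 − 32 + 1 = 14.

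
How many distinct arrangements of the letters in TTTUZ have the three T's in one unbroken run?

Treat the 3 copies of T as a single block. The multiset to arrange is then {TTT, U, Z}, 3 items in all.
All 3 items are distinct, so there are (3)! = 6 arrangements.

6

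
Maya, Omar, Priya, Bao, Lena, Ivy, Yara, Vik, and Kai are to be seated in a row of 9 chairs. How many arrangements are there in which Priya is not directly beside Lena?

Of the 9! = 362880 arrangements, those with Priya and Lena adjacent number 2 × 8! = 80640 (treat the pair as a block with 2 internal orders).
Complementary counting: 362880 − 80640 = 282240.

282240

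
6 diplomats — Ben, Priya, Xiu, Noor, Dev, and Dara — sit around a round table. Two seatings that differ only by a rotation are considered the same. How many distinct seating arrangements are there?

120

Around a circle, 6 distinct people have 6!/6 = (5)! = 120 rotationally distinct seatings.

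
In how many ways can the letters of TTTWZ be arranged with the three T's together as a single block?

Treat the 3 copies of T as a single block. The multiset to arrange is then {TTT, W, Z}, 3 items in all.
All 3 items are distinct, so there are (3)! = 6 arrangements.

6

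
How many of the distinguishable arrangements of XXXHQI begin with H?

20

With the first slot taken by H, it remains to arrange the other 5 letters (XXXQI).
Those 5 letters have X appearing 3 times, giving (5)!/(3!) = 20.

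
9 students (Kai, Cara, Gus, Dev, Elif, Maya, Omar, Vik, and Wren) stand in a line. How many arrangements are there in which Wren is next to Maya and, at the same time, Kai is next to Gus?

Treat {Wren,Maya} as one block (2 orders) and {Kai,Gus} as another (2 orders).
That leaves 7 units to arrange: 2 × 2 × 7! = 4 × 5040 = 20160.

20160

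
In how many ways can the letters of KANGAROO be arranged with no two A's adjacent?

Total arrangements of KANGAROO: 8!/(2!·2!) = 10080.
Arrangements with the A's together: treat AA as one letter, giving (7)!/(2!) = 2520.
Subtracting, 10080 − 2520 = 7560 arrangements keep the A's apart.

7560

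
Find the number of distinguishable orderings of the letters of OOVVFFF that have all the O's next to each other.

Treat the 2 copies of O as a single block. The multiset to arrange is then {OO, F, F, F, V, V}, 6 items in all.
That gives (6)!/(3!·2!) = 60 arrangements.

60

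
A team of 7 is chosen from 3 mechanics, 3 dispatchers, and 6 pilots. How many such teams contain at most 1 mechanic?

288

Split by how many mechanics are chosen (0 through 1).
Sum: C(3,0)·C(9,7) + C(3,1)·C(9,6) = 36 + 252 = 288.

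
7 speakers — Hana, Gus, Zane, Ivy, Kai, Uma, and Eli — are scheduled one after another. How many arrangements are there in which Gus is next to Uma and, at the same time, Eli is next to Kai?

480

Treat {Gus,Uma} as one block (2 orders) and {Eli,Kai} as another (2 orders).
That leaves 5 units to arrange: 2 × 2 × 5! = 4 × 120 = 480.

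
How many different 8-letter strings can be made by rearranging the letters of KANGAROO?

10080

The 8 letters of KANGAROO have repeats: A appearing twice and O appearing twice.
Dividing 8! = 40320 by 2!·2! = 4 for the repeated letters gives 10080.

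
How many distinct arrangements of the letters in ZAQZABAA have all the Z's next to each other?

Treat the 2 copies of Z as a single block. The multiset to arrange is then {ZZ, A, A, A, A, B, Q}, 7 items in all.
That gives (7)!/(4!) = 210 arrangements.

210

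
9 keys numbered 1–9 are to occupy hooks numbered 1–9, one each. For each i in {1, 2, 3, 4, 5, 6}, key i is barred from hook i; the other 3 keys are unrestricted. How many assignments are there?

183822

Let Aᵢ (for 1 ≤ i ≤ 6) be the placements that put key i in its forbidden hook. Any j of these fix j positions, leaving (9−j)! ways to fill the rest, and there are C(6,j) ways to pick which j.
By inclusion–exclusion, the number of valid placements is Σ_{j=0}^{6} (−1)^j C(6,j)·(9−j)!.
Computing: 362880 − 241920 + 75600 − 14400 + 1800 − 144 + 6 = 183822.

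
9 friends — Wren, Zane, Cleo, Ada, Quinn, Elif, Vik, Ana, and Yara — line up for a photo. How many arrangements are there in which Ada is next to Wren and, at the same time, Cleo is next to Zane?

20160

Treat {Ada,Wren} as one block (2 orders) and {Cleo,Zane} as another (2 orders).
That leaves 7 units to arrange: 2 × 2 × 7! = 4 × 5040 = 20160.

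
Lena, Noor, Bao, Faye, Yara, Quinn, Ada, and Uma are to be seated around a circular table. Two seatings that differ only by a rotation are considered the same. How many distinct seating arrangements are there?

5040

Fix one person's seat to break rotational symmetry; the remaining 7 people can be arranged in (7)! = 5040 ways.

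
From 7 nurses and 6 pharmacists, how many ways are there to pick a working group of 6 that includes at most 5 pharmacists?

1715

Split by how many pharmacists are chosen (0 through 5).
Sum: C(6,0)·C(7,6) + C(6,1)·C(7,5) + C(6,2)·C(7,4) + C(6,3)·C(7,3) + C(6,4)·C(7,2) + C(6,5)·C(7,1) = 7 + 126 + 525 + 700 + 315 + 42 = 1715.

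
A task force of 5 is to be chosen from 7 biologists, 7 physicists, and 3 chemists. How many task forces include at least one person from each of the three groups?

Unrestricted: C(17,5) = 6188 ways to pick any 5 of the 17.
Selections missing a whole group: no biologists → C(10,5) = 252; no physicists → C(10,5) = 252; no chemists → C(14,5) = 2002.
Add back selections omitting two groups (i.e. drawn from a single group): C(7,5) + C(7,5) + C(3,5) = 42.
By inclusion–exclusion: 6188 − 2506 + 42 = 3724.

3724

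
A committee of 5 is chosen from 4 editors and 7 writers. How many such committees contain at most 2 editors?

371

Split by how many editors are chosen (0 through 2).
Sum: C(4,0)·C(7,5) + C(4,1)·C(7,4) + C(4,2)·C(7,3) = 21 + 140 + 210 = 371.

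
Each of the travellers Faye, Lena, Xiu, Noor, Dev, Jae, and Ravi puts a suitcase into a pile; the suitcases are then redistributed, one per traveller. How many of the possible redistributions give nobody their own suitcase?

This is the derangement count D_7: permutations of 7 items with no fixed point.
By inclusion–exclusion this is Σ_{j=0}^{7} (−1)^j C(7,j)·(7−j)!.
Computing: 5040 − 5040 + 2520 − 840 + 210 − 42 + 7 − 1 = 1854.

1854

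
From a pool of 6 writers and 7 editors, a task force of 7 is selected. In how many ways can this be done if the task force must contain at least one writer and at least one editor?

Unrestricted: C(13,7) = 1716 ways to pick any 7 of the 13.
Subtract selections that omit an entire group: no writers → C(7,7) = 1; no editors → C(6,7) = 0.
Both groups omitted at once is impossible, so 1716 − 1 = 1715.

1715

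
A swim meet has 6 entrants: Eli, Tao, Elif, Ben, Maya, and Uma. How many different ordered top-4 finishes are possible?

There are 6 choices for 1st place, 5 for 2nd, and so on down to 3 for position 4.
That gives 6 × 5 × 4 × 3 = 360.

360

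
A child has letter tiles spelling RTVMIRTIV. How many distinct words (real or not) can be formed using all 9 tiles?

22680

Letter multiplicities in RTVMIRTIV: I×2, M×1, R×2, T×2, V×2.
So there are 9! / (2!·2!·2!·2!) = 22680 distinguishable arrangements.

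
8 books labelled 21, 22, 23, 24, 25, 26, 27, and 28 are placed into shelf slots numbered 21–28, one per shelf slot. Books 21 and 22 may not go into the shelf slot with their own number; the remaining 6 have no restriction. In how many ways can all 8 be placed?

Let Aᵢ (for i ∈ {21, 22}) be the placements that put book i in its forbidden shelf slot. Any j of these fix j positions, leaving (8−j)! ways to fill the rest, and there are C(2,j) ways to pick which j.
By inclusion–exclusion, the number of valid placements is Σ_{j=0}^{2} (−1)^j C(2,j)·(8−j)!.
Computing: 40320 − 10080 + 720 = 30960.

30960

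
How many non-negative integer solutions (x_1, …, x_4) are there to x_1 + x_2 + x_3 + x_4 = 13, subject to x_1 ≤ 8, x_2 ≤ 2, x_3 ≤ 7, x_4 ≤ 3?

By stars and bars, unrestricted non-negative solutions to x_1+…+x_4 = 13 number C(13+3,3) = 560.
Subtract solutions that violate a single cap (substitute x_i' = x_i − (cap_i+1)): x_1 ≥ 9 gives C(7,3) = 35; x_2 ≥ 3 gives C(13,3) = 286; x_3 ≥ 8 gives C(8,3) = 56; x_4 ≥ 4 gives C(12,3) = 220. Together 597.
Add back pairs where two caps are both exceeded: 4 + 0 + 1 + 10 + 84 + 4 = 103.
By inclusion–exclusion the count is 560 − 597 + 103 = 66.

66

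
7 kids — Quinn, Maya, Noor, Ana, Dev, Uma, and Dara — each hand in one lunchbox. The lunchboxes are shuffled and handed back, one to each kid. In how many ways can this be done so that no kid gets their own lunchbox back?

This is the derangement count D_7: permutations of 7 items with no fixed point.
By inclusion–exclusion this is Σ_{j=0}^{7} (−1)^j C(7,j)·(7−j)!.
Computing: 5040 − 5040 + 2520 − 840 + 210 − 42 + 7 − 1 = 1854.

1854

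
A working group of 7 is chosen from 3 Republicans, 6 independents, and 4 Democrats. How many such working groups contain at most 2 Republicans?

1506

Split by how many Republicans are chosen (0 through 2).
Sum: C(3,0)·C(10,7) + C(3,1)·C(10,6) + C(3,2)·C(10,5) = 120 + 630 + 756 = 1506.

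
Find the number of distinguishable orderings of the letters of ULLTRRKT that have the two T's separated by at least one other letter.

3780

Total arrangements of ULLTRRKT: 8!/(2!·2!·2!) = 5040.
Arrangements with the T's together: treat TT as one letter, giving (7)!/(2!·2!) = 1260.
Hence 5040 − 1260 = 3780.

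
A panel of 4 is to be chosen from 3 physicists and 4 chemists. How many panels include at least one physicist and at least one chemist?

34

Total 4-person selections from all 7: C(7,4) = 35.
Selections missing a whole group: no physicists → C(4,4) = 1; no chemists → C(3,4) = 0.
Both groups omitted at once is impossible, so 35 − 1 = 34.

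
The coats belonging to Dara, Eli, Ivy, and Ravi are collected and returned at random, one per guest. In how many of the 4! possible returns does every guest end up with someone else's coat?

Count assignments avoiding every fixed point. For any j of the 4 guests fixed to their own coat, the other 4−j can be arranged in (4−j)! ways.
By inclusion–exclusion this is Σ_{j=0}^{4} (−1)^j C(4,j)·(4−j)!.
Computing: 24 − 24 + 12 − 4 + 1 = 9.

9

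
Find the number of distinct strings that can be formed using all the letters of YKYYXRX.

Letter multiplicities in YKYYXRX: K×1, R×1, X×2, Y×3.
Dividing 7! = 5040 by 3!·2! = 12 for the repeated letters gives 420.

420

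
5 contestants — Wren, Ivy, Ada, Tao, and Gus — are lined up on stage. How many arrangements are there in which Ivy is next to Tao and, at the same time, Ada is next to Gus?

Treat {Ivy,Tao} as one block (2 orders) and {Ada,Gus} as another (2 orders).
That leaves 3 units to arrange: 2 × 2 × 3! = 4 × 6 = 24.

24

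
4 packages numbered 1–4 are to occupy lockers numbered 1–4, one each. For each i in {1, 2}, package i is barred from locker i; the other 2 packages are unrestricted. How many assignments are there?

Let Aᵢ (for i ∈ {1, 2}) be the placements that put package i in its forbidden locker. Any j of these fix j positions, leaving (4−j)! ways to fill the rest, and there are C(2,j) ways to pick which j.
By inclusion–exclusion, the number of valid placements is Σ_{j=0}^{2} (−1)^j C(2,j)·(4−j)!.
Computing: 24 − 12 + 2 = 14.

14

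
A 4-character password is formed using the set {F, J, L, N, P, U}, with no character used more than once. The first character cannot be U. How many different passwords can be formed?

300

The first character has 6−1 = 5 choices (anything except U).
The remaining 3 characters are filled from the other 5 symbols without repetition: 5 × 4 × 3 = 60.
Total: 5 × 60 = 300.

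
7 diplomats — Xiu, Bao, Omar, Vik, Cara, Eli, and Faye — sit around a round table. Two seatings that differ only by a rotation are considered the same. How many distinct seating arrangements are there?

Fix one person's seat to break rotational symmetry; the remaining 6 people can be arranged in (6)! = 720 ways.

720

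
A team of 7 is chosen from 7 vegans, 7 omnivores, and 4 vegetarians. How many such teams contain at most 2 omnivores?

Split by how many omnivores are chosen (0 through 2).
Sum: C(7,0)·C(11,7) + C(7,1)·C(11,6) + C(7,2)·C(11,5) = 330 + 3234 + 9702 = 13266.

13266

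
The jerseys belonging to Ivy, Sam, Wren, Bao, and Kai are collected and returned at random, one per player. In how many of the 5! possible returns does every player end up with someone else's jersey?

44

Count assignments avoiding every fixed point. For any j of the 5 players fixed to their old jersey, the other 5−j can be arranged in (5−j)! ways.
By inclusion–exclusion this is Σ_{j=0}^{5} (−1)^j C(5,j)·(5−j)!.
Computing: 120 − 120 + 60 − 20 + 5 − 1 = 44.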